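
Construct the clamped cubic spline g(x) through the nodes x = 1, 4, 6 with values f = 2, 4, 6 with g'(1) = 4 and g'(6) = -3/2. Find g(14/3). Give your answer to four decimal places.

Write σ_i for g''(x_i). With h_i = 3, 2 and divided differences Δ_i = 2/3, 1, the continuity of g' gives the tridiagonal system
  3·σ_0 + 10·σ_1 + 2·σ_2 = 6(Δ_1 - Δ_0) = 2
Clamped end conditions give two more equations: 2h_0·σ_0 + h_0·σ_1 = 6(Δ_0 - g'(1)) = -20 and h_1·σ_1 + 2h_1·σ_2 = 6(g'(6) - Δ_1) = -15.
Solving the tridiagonal system: σ_0 = -139/30, σ_1 = 13/5, σ_2 = -101/20.
On [4, 6], g(x) = 4 + 19/20·(x - 4) + 13/10·(x - 4)² - 51/80·(x - 4)³.
With (x - 4) = 2/3: g(14/3) = 226/45.

5.0222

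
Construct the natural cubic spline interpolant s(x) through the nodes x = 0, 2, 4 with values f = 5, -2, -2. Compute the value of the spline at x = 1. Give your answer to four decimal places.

0.8438

With M_i denoting the second derivative at x_i, h_i = 2, 2, and Δ_i = (y_(i+1) − y_i)/h_i = -7/2, 0:
  2·M_0 + 8·M_1 + 2·M_2 = 6(Δ_1 - Δ_0) = 21
Natural end conditions: M_0 = M_2 = 0.
Solving the tridiagonal system: M_0 = 0, M_1 = 21/8, M_2 = 0.
On [0, 2], s(x) = 5 - 35/8·x + 0·x² + 7/32·x³.
With x = 1: s(1) = 27/32.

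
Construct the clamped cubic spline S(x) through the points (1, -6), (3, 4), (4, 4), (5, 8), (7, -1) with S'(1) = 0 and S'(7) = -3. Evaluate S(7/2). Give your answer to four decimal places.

3.9500

Put σ_i = S'' at the i-th knot. Here h = (2, 1, 1, 2) and Δ = (5, 0, 4, -9/2), so the interior equations h_(i-1)·σ_(i-1) + 2(h_(i-1)+h_i)·σ_i + h_i·σ_(i+1) = 6(Δ_i − Δ_(i-1)) read
  2·σ_0 + 6·σ_1 + 1·σ_2 = 6(Δ_1 - Δ_0) = -30
  1·σ_1 + 4·σ_2 + 1·σ_3 = 6(Δ_2 - Δ_1) = 24
  1·σ_2 + 6·σ_3 + 2·σ_4 = 6(Δ_3 - Δ_2) = -51
Clamped end conditions give two more equations: 2h_0·σ_0 + h_0·σ_1 = 6(Δ_0 - S'(1)) = 30 and h_3·σ_3 + 2h_3·σ_4 = 6(S'(7) - Δ_3) = 9.
Hence σ_0 = 529/40, σ_1 = -229/20, σ_2 = 49/4, σ_3 = -271/20, σ_4 = 361/40.
On [3, 4], S(x) = 4 + 71/40·(x - 3) - 229/40·(x - 3)² + 79/20·(x - 3)³.
With (x - 3) = 1/2: S(7/2) = 79/20.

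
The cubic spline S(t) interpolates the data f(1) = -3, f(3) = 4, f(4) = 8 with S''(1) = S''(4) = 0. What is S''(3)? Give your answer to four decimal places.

Put M_i = S'' at the i-th knot. Here h = (2, 1) and Δ = (7/2, 4), so the interior equations h_(i-1)·M_(i-1) + 2(h_(i-1)+h_i)·M_i + h_i·M_(i+1) = 6(Δ_i − Δ_(i-1)) read
  2·M_0 + 6·M_1 + 1·M_2 = 6(Δ_1 - Δ_0) = 3
Natural end conditions: M_0 = M_2 = 0.
Solving: M_0 = 0, M_1 = 1/2, M_2 = 0.

0.5000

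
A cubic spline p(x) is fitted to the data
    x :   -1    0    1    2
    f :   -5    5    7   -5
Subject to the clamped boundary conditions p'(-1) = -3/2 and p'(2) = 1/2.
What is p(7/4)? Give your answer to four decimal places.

Let M_i = p''(x_i). Step sizes h_i = 1, 1, 1; slopes of the chords Δ_i = (y_(i+1) - y_i)/h_i = 10, 2, -12.
  1·M_0 + 4·M_1 + 1·M_2 = 6(Δ_1 - Δ_0) = -48
  1·M_1 + 4·M_2 + 1·M_3 = 6(Δ_2 - Δ_1) = -84
Clamped end conditions give two more equations: 2h_0·M_0 + h_0·M_1 = 6(Δ_0 - p'(-1)) = 69 and h_2·M_2 + 2h_2·M_3 = 6(p'(2) - Δ_2) = 75.
Hence M_0 = 629/15, M_1 = -223/15, M_2 = -457/15, M_3 = 791/15.
On [1, 2], p(x) = 7 - 319/30·(x - 1) - 457/30·(x - 1)² + 208/15·(x - 1)³.
With (x - 1) = 3/4: p(7/4) = -591/160.

-3.6938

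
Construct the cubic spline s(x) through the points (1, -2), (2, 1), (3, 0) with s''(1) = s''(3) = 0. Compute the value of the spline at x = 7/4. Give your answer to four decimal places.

Write σ_i for s''(x_i). With h_i = 1, 1 and divided differences Δ_i = 3, -1, the continuity of s' gives the tridiagonal system
  1·σ_0 + 4·σ_1 + 1·σ_2 = 6(Δ_1 - Δ_0) = -24
Natural end conditions: σ_0 = σ_2 = 0.
Solving the tridiagonal system: σ_0 = 0, σ_1 = -6, σ_2 = 0.
On [1, 2], s(x) = -2 + 4·(x - 1) + 0·(x - 1)² - 1·(x - 1)³.
With (x - 1) = 3/4: s(7/4) = 37/64.

0.5781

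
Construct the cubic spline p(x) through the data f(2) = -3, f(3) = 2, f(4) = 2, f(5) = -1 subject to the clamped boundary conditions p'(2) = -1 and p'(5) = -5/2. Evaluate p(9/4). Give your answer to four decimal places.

-2.5797

With M_i denoting the second derivative at x_i, h_i = 1, 1, 1, and Δ_i = (y_(i+1) − y_i)/h_i = 5, 0, -3:
  1·M_0 + 4·M_1 + 1·M_2 = 6(Δ_1 - Δ_0) = -30
  1·M_1 + 4·M_2 + 1·M_3 = 6(Δ_2 - Δ_1) = -18
Clamped end conditions give two more equations: 2h_0·M_0 + h_0·M_1 = 6(Δ_0 - p'(2)) = 36 and h_2·M_2 + 2h_2·M_3 = 6(p'(5) - Δ_2) = 3.
Solving the tridiagonal system: M_0 = 123/5, M_1 = -66/5, M_2 = -9/5, M_3 = 12/5.
On [2, 3], p(x) = -3 - 1·(x - 2) + 123/10·(x - 2)² - 63/10·(x - 2)³.
With (x - 2) = 1/4: p(9/4) = -1651/640.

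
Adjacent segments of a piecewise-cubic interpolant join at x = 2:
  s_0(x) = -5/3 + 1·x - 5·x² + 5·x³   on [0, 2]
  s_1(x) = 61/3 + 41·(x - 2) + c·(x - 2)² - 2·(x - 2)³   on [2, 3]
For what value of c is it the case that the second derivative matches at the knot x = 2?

s_0''(x) = -10 + 30·x, so s_0''(2) = 50. On the right, s_1''(2) = 2c, so c = 25.

25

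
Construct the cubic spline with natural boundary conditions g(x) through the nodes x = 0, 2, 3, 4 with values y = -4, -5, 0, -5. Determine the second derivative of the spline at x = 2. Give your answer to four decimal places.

Write M_i for g''(x_i). With h_i = 2, 1, 1 and divided differences Δ_i = -1/2, 5, -5, the continuity of g' gives the tridiagonal system
  2·M_0 + 6·M_1 + 1·M_2 = 6(Δ_1 - Δ_0) = 33
  1·M_1 + 4·M_2 + 1·M_3 = 6(Δ_2 - Δ_1) = -60
Natural end conditions: M_0 = M_3 = 0.
Hence M_0 = 0, M_1 = 192/23, M_2 = -393/23, M_3 = 0.

8.3478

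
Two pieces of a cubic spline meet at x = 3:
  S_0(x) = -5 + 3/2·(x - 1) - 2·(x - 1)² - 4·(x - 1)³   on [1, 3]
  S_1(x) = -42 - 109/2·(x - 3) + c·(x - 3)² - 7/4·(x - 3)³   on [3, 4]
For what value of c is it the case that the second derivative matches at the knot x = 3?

S_0''(x) = -4 - 24·(x - 1), so S_0''(3) = -52. On the right, S_1''(3) = 2c, so c = -26.

-26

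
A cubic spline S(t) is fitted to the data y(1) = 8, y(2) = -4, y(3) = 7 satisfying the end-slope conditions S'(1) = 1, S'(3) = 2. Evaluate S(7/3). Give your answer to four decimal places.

-1.5185

With m_i denoting the second derivative at x_i, h_i = 1, 1, and Δ_i = (y_(i+1) − y_i)/h_i = -12, 11:
  1·m_0 + 4·m_1 + 1·m_2 = 6(Δ_1 - Δ_0) = 138
Clamped end conditions give two more equations: 2h_0·m_0 + h_0·m_1 = 6(Δ_0 - S'(1)) = -78 and h_1·m_1 + 2h_1·m_2 = 6(S'(3) - Δ_1) = -54.
Solving the tridiagonal system: m_0 = -73, m_1 = 68, m_2 = -61.
On [2, 3], S(t) = -4 - 3/2·(t - 2) + 34·(t - 2)² - 43/2·(t - 2)³.
With (t - 2) = 1/3: S(7/3) = -41/27.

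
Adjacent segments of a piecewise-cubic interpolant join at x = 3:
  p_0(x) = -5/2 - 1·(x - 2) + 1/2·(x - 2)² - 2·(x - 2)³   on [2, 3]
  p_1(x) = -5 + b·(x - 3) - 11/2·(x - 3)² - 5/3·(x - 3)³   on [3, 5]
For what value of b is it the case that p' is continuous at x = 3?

-6

p_0'(x) = -1 + 1·(x - 2) - 6·(x - 2)², so p_0'(3) = -6. On the right, p_1'(3) = b, so b = -6.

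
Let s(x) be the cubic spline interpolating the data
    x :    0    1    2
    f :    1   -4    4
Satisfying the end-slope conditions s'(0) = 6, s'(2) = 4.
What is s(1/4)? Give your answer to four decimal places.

Write m_i for s''(x_i). With h_i = 1, 1 and divided differences Δ_i = -5, 8, the continuity of s' gives the tridiagonal system
  1·m_0 + 4·m_1 + 1·m_2 = 6(Δ_1 - Δ_0) = 78
Clamped end conditions give two more equations: 2h_0·m_0 + h_0·m_1 = 6(Δ_0 - s'(0)) = -66 and h_1·m_1 + 2h_1·m_2 = 6(s'(2) - Δ_1) = -24.
Solving the tridiagonal system: m_0 = -107/2, m_1 = 41, m_2 = -65/2.
On [0, 1], s(x) = 1 + 6·x - 107/4·x² + 63/4·x³.
With x = 1/4: s(1/4) = 275/256.

1.0742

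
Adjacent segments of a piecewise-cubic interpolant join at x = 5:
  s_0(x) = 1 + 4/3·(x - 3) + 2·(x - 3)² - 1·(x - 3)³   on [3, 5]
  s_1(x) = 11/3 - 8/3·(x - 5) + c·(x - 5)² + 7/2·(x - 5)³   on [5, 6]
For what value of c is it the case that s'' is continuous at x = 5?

-4

s_0''(x) = 4 - 6·(x - 3), so s_0''(5) = -8. On the right, s_1''(5) = 2c, so c = -4.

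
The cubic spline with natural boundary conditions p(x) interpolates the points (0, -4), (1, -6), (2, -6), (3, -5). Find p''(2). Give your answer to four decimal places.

0.8000

With σ_i denoting the second derivative at x_i, h_i = 1, 1, 1, and Δ_i = (y_(i+1) − y_i)/h_i = -2, 0, 1:
  1·σ_0 + 4·σ_1 + 1·σ_2 = 6(Δ_1 - Δ_0) = 12
  1·σ_1 + 4·σ_2 + 1·σ_3 = 6(Δ_2 - Δ_1) = 6
Natural end conditions: σ_0 = σ_3 = 0.
Solving: σ_0 = 0, σ_1 = 14/5, σ_2 = 4/5, σ_3 = 0.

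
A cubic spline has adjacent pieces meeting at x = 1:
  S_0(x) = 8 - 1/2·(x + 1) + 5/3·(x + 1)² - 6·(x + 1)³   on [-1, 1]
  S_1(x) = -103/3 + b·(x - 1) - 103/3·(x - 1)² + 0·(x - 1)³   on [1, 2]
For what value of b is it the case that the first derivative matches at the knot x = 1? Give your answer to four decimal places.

S_0'(x) = -1/2 + 10/3·(x + 1) - 18·(x + 1)², so S_0'(1) = -395/6. On the right, S_1'(1) = b, so b = -395/6.

-65.8333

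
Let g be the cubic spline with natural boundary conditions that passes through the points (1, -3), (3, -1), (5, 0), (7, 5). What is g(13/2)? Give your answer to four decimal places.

3.4844

Put M_i = g'' at the i-th knot. Here h = (2, 2, 2) and Δ = (1, 1/2, 5/2), so the interior equations h_(i-1)·M_(i-1) + 2(h_(i-1)+h_i)·M_i + h_i·M_(i+1) = 6(Δ_i − Δ_(i-1)) read
  2·M_0 + 8·M_1 + 2·M_2 = 6(Δ_1 - Δ_0) = -3
  2·M_1 + 8·M_2 + 2·M_3 = 6(Δ_2 - Δ_1) = 12
Natural end conditions: M_0 = M_3 = 0.
Forward elimination and back-substitution give M_0 = 0, M_1 = -4/5, M_2 = 17/10, M_3 = 0.
On [5, 7], g(x) = 0 + 41/30·(x - 5) + 17/20·(x - 5)² - 17/120·(x - 5)³.
With (x - 5) = 3/2: g(13/2) = 223/64.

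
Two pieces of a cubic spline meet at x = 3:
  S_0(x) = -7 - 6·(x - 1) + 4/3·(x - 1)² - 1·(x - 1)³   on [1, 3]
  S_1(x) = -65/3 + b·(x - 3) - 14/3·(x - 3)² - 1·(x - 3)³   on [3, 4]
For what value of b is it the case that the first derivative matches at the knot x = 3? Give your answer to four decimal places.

S_0'(x) = -6 + 8/3·(x - 1) - 3·(x - 1)², so S_0'(3) = -38/3. On the right, S_1'(3) = b, so b = -38/3.

-12.6667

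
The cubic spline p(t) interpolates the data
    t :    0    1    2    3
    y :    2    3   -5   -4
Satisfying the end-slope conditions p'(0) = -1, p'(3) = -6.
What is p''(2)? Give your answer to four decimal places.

Put M_i = p'' at the i-th knot. Here h = (1, 1, 1) and Δ = (1, -8, 1), so the interior equations h_(i-1)·M_(i-1) + 2(h_(i-1)+h_i)·M_i + h_i·M_(i+1) = 6(Δ_i − Δ_(i-1)) read
  1·M_0 + 4·M_1 + 1·M_2 = 6(Δ_1 - Δ_0) = -54
  1·M_1 + 4·M_2 + 1·M_3 = 6(Δ_2 - Δ_1) = 54
Clamped end conditions give two more equations: 2h_0·M_0 + h_0·M_1 = 6(Δ_0 - p'(0)) = 12 and h_2·M_2 + 2h_2·M_3 = 6(p'(3) - Δ_2) = -42.
Solving the tridiagonal system: M_0 = 56/3, M_1 = -76/3, M_2 = 86/3, M_3 = -106/3.

28.6667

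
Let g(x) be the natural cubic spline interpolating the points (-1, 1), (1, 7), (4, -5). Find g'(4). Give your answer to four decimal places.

-6.1000

Let M_i = g''(x_i). Step sizes h_i = 2, 3; slopes of the chords Δ_i = (y_(i+1) - y_i)/h_i = 3, -4.
  2·M_0 + 10·M_1 + 3·M_2 = 6(Δ_1 - Δ_0) = -42
Natural end conditions: M_0 = M_2 = 0.
Solving: M_0 = 0, M_1 = -21/5, M_2 = 0.
On [1, 4], g'(x) = b_1 + 2c_1·(x - 1) + 3d_1·(x - 1)² with b_1 = Δ_1 - h_1(2M_1 + M_2)/6 = 1/5, c_1 = M_1/2 = -21/10, d_1 = (M_2 - M_1)/(6h_1) = 7/30. So g'(4) = -61/10.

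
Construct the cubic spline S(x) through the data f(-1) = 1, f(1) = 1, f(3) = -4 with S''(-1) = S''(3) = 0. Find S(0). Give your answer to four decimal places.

1.4688

With M_i denoting the second derivative at x_i, h_i = 2, 2, and Δ_i = (y_(i+1) − y_i)/h_i = 0, -5/2:
  2·M_0 + 8·M_1 + 2·M_2 = 6(Δ_1 - Δ_0) = -15
Natural end conditions: M_0 = M_2 = 0.
Hence M_0 = 0, M_1 = -15/8, M_2 = 0.
On [-1, 1], S(x) = 1 + 5/8·(x + 1) + 0·(x + 1)² - 5/32·(x + 1)³.
With (x + 1) = 1: S(0) = 47/32.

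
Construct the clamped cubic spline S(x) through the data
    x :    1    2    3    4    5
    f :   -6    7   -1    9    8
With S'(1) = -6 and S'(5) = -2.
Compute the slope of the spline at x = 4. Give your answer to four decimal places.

With m_i denoting the second derivative at x_i, h_i = 1, 1, 1, 1, and Δ_i = (y_(i+1) − y_i)/h_i = 13, -8, 10, -1:
  1·m_0 + 4·m_1 + 1·m_2 = 6(Δ_1 - Δ_0) = -126
  1·m_1 + 4·m_2 + 1·m_3 = 6(Δ_2 - Δ_1) = 108
  1·m_2 + 4·m_3 + 1·m_4 = 6(Δ_3 - Δ_2) = -66
Clamped end conditions give two more equations: 2h_0·m_0 + h_0·m_1 = 6(Δ_0 - S'(1)) = 114 and h_3·m_3 + 2h_3·m_4 = 6(S'(5) - Δ_3) = -6.
Forward elimination and back-substitution give m_0 = 634/7, m_1 = -470/7, m_2 = 52, m_3 = -230/7, m_4 = 94/7.
On [4, 5], S'(x) = b_3 + 2c_3·(x - 4) + 3d_3·(x - 4)² with b_3 = Δ_3 - h_3(2m_3 + m_4)/6 = 54/7, c_3 = m_3/2 = -115/7, d_3 = (m_4 - m_3)/(6h_3) = 54/7. So S'(4) = 54/7.

7.7143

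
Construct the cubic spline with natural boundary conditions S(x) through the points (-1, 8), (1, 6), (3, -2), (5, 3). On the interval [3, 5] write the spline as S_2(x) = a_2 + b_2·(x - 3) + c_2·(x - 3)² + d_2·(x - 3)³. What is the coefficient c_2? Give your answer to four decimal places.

With M_i denoting the second derivative at x_i, h_i = 2, 2, 2, and Δ_i = (y_(i+1) − y_i)/h_i = -1, -4, 5/2:
  2·M_0 + 8·M_1 + 2·M_2 = 6(Δ_1 - Δ_0) = -18
  2·M_1 + 8·M_2 + 2·M_3 = 6(Δ_2 - Δ_1) = 39
Natural end conditions: M_0 = M_3 = 0.
Solving: M_0 = 0, M_1 = -37/10, M_2 = 29/5, M_3 = 0.
On [3, 5], with S_2(x) = a_2 + b_2·(x - 3) + c_2·(x - 3)² + d_2·(x - 3)³: c_2 = M_2/2 = 29/10, d_2 = (M_3 - M_2)/(6h_2) = -29/60, b_2 = Δ_2 - h_2(2M_2 + M_3)/6 = -41/30.

2.9000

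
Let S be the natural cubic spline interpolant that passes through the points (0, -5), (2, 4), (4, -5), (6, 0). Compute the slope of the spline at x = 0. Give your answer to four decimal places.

7.3667

Let M_i = S''(x_i). Step sizes h_i = 2, 2, 2; slopes of the chords Δ_i = (y_(i+1) - y_i)/h_i = 9/2, -9/2, 5/2.
  2·M_0 + 8·M_1 + 2·M_2 = 6(Δ_1 - Δ_0) = -54
  2·M_1 + 8·M_2 + 2·M_3 = 6(Δ_2 - Δ_1) = 42
Natural end conditions: M_0 = M_3 = 0.
Hence M_0 = 0, M_1 = -43/5, M_2 = 37/5, M_3 = 0.
On [0, 2], S'(x) = b_0 + 2c_0·x + 3d_0·x² with b_0 = Δ_0 - h_0(2M_0 + M_1)/6 = 221/30, c_0 = M_0/2 = 0, d_0 = (M_1 - M_0)/(6h_0) = -43/60. So S'(0) = 221/30.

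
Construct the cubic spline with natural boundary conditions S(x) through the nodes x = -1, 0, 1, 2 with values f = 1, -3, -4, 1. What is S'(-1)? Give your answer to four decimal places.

-4.4000

Let M_i = S''(x_i). Step sizes h_i = 1, 1, 1; slopes of the chords Δ_i = (y_(i+1) - y_i)/h_i = -4, -1, 5.
  1·M_0 + 4·M_1 + 1·M_2 = 6(Δ_1 - Δ_0) = 18
  1·M_1 + 4·M_2 + 1·M_3 = 6(Δ_2 - Δ_1) = 36
Natural end conditions: M_0 = M_3 = 0.
Forward elimination and back-substitution give M_0 = 0, M_1 = 12/5, M_2 = 42/5, M_3 = 0.
On [-1, 0], S'(x) = b_0 + 2c_0·(x + 1) + 3d_0·(x + 1)² with b_0 = Δ_0 - h_0(2M_0 + M_1)/6 = -22/5, c_0 = M_0/2 = 0, d_0 = (M_1 - M_0)/(6h_0) = 2/5. So S'(-1) = -22/5.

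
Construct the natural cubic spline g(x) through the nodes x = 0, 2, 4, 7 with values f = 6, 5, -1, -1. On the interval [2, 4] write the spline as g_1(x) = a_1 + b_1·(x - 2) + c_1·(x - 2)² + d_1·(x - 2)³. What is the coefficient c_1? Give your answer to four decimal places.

-1.2237

Put M_i = g'' at the i-th knot. Here h = (2, 2, 3) and Δ = (-1/2, -3, 0), so the interior equations h_(i-1)·M_(i-1) + 2(h_(i-1)+h_i)·M_i + h_i·M_(i+1) = 6(Δ_i − Δ_(i-1)) read
  2·M_0 + 8·M_1 + 2·M_2 = 6(Δ_1 - Δ_0) = -15
  2·M_1 + 10·M_2 + 3·M_3 = 6(Δ_2 - Δ_1) = 18
Natural end conditions: M_0 = M_3 = 0.
Forward elimination and back-substitution give M_0 = 0, M_1 = -93/38, M_2 = 87/38, M_3 = 0.
On [2, 4], with g_1(x) = a_1 + b_1·(x - 2) + c_1·(x - 2)² + d_1·(x - 2)³: c_1 = M_1/2 = -93/76, d_1 = (M_2 - M_1)/(6h_1) = 15/38, b_1 = Δ_1 - h_1(2M_1 + M_2)/6 = -81/38.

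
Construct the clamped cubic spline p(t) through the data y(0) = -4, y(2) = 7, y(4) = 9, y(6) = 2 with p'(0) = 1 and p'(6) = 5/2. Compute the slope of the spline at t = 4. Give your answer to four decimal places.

-3.9000

Let m_i = p''(x_i). Step sizes h_i = 2, 2, 2; slopes of the chords Δ_i = (y_(i+1) - y_i)/h_i = 11/2, 1, -7/2.
  2·m_0 + 8·m_1 + 2·m_2 = 6(Δ_1 - Δ_0) = -27
  2·m_1 + 8·m_2 + 2·m_3 = 6(Δ_2 - Δ_1) = -27
Clamped end conditions give two more equations: 2h_0·m_0 + h_0·m_1 = 6(Δ_0 - p'(0)) = 27 and h_2·m_2 + 2h_2·m_3 = 6(p'(6) - Δ_2) = 36.
Solving the tridiagonal system: m_0 = 89/10, m_1 = -43/10, m_2 = -26/5, m_3 = 58/5.
On [4, 6], p'(t) = b_2 + 2c_2·(t - 4) + 3d_2·(t - 4)² with b_2 = Δ_2 - h_2(2m_2 + m_3)/6 = -39/10, c_2 = m_2/2 = -13/5, d_2 = (m_3 - m_2)/(6h_2) = 7/5. So p'(4) = -39/10.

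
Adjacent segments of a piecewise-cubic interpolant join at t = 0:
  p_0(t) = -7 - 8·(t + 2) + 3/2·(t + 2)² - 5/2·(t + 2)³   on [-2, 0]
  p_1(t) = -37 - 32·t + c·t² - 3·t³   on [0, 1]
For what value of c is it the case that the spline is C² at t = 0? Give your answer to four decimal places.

-13.5000

p_0''(t) = 3 - 15·(t + 2), so p_0''(0) = -27. On the right, p_1''(0) = 2c, so c = -27/2.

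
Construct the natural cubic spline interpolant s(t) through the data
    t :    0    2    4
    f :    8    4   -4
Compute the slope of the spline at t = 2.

With m_i denoting the second derivative at x_i, h_i = 2, 2, and Δ_i = (y_(i+1) − y_i)/h_i = -2, -4:
  2·m_0 + 8·m_1 + 2·m_2 = 6(Δ_1 - Δ_0) = -12
Natural end conditions: m_0 = m_2 = 0.
Forward elimination and back-substitution give m_0 = 0, m_1 = -3/2, m_2 = 0.
On [2, 4], s'(t) = b_1 + 2c_1·(t - 2) + 3d_1·(t - 2)² with b_1 = Δ_1 - h_1(2m_1 + m_2)/6 = -3, c_1 = m_1/2 = -3/4, d_1 = (m_2 - m_1)/(6h_1) = 1/8. So s'(2) = -3.

-3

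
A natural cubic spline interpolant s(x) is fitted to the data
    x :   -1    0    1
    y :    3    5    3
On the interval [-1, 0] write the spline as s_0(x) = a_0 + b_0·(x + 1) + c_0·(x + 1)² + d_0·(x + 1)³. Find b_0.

3

Write σ_i for s''(x_i). With h_i = 1, 1 and divided differences Δ_i = 2, -2, the continuity of s' gives the tridiagonal system
  1·σ_0 + 4·σ_1 + 1·σ_2 = 6(Δ_1 - Δ_0) = -24
Natural end conditions: σ_0 = σ_2 = 0.
Solving the tridiagonal system: σ_0 = 0, σ_1 = -6, σ_2 = 0.
On [-1, 0], with s_0(x) = a_0 + b_0·(x + 1) + c_0·(x + 1)² + d_0·(x + 1)³: c_0 = σ_0/2 = 0, d_0 = (σ_1 - σ_0)/(6h_0) = -1, b_0 = Δ_0 - h_0(2σ_0 + σ_1)/6 = 3.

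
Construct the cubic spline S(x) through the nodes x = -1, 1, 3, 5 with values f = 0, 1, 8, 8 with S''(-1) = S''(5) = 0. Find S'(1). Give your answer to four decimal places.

2.5667

Put m_i = S'' at the i-th knot. Here h = (2, 2, 2) and Δ = (1/2, 7/2, 0), so the interior equations h_(i-1)·m_(i-1) + 2(h_(i-1)+h_i)·m_i + h_i·m_(i+1) = 6(Δ_i − Δ_(i-1)) read
  2·m_0 + 8·m_1 + 2·m_2 = 6(Δ_1 - Δ_0) = 18
  2·m_1 + 8·m_2 + 2·m_3 = 6(Δ_2 - Δ_1) = -21
Natural end conditions: m_0 = m_3 = 0.
Forward elimination and back-substitution give m_0 = 0, m_1 = 31/10, m_2 = -17/5, m_3 = 0.
On [1, 3], S'(x) = b_1 + 2c_1·(x - 1) + 3d_1·(x - 1)² with b_1 = Δ_1 - h_1(2m_1 + m_2)/6 = 77/30, c_1 = m_1/2 = 31/20, d_1 = (m_2 - m_1)/(6h_1) = -13/24. So S'(1) = 77/30.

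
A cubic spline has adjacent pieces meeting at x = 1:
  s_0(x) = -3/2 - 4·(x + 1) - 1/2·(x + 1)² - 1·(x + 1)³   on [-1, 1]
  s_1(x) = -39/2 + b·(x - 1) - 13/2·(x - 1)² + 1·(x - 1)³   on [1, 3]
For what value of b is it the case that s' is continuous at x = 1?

s_0'(x) = -4 - 1·(x + 1) - 3·(x + 1)², so s_0'(1) = -18. On the right, s_1'(1) = b, so b = -18.

-18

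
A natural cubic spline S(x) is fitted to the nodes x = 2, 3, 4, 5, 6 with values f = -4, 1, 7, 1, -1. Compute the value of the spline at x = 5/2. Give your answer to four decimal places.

-1.9487

Write M_i for S''(x_i). With h_i = 1, 1, 1, 1 and divided differences Δ_i = 5, 6, -6, -2, the continuity of S' gives the tridiagonal system
  1·M_0 + 4·M_1 + 1·M_2 = 6(Δ_1 - Δ_0) = 6
  1·M_1 + 4·M_2 + 1·M_3 = 6(Δ_2 - Δ_1) = -72
  1·M_2 + 4·M_3 + 1·M_4 = 6(Δ_3 - Δ_2) = 24
Natural end conditions: M_0 = M_4 = 0.
Forward elimination and back-substitution give M_0 = 0, M_1 = 201/28, M_2 = -159/7, M_3 = 327/28, M_4 = 0.
On [2, 3], S(x) = -4 + 213/56·(x - 2) + 0·(x - 2)² + 67/56·(x - 2)³.
With (x - 2) = 1/2: S(5/2) = -873/448.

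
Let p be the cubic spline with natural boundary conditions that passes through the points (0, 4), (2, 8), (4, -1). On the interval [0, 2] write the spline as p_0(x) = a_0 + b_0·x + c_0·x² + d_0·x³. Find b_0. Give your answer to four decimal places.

3.6250

With M_i denoting the second derivative at x_i, h_i = 2, 2, and Δ_i = (y_(i+1) − y_i)/h_i = 2, -9/2:
  2·M_0 + 8·M_1 + 2·M_2 = 6(Δ_1 - Δ_0) = -39
Natural end conditions: M_0 = M_2 = 0.
Solving: M_0 = 0, M_1 = -39/8, M_2 = 0.
On [0, 2], with p_0(x) = a_0 + b_0·x + c_0·x² + d_0·x³: c_0 = M_0/2 = 0, d_0 = (M_1 - M_0)/(6h_0) = -13/32, b_0 = Δ_0 - h_0(2M_0 + M_1)/6 = 29/8.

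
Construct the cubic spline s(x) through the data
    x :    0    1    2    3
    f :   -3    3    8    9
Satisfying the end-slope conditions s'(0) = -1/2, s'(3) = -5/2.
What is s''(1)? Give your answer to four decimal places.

-6.7333

Write m_i for s''(x_i). With h_i = 1, 1, 1 and divided differences Δ_i = 6, 5, 1, the continuity of s' gives the tridiagonal system
  1·m_0 + 4·m_1 + 1·m_2 = 6(Δ_1 - Δ_0) = -6
  1·m_1 + 4·m_2 + 1·m_3 = 6(Δ_2 - Δ_1) = -24
Clamped end conditions give two more equations: 2h_0·m_0 + h_0·m_1 = 6(Δ_0 - s'(0)) = 39 and h_2·m_2 + 2h_2·m_3 = 6(s'(3) - Δ_2) = -21.
Forward elimination and back-substitution give m_0 = 343/15, m_1 = -101/15, m_2 = -29/15, m_3 = -143/15.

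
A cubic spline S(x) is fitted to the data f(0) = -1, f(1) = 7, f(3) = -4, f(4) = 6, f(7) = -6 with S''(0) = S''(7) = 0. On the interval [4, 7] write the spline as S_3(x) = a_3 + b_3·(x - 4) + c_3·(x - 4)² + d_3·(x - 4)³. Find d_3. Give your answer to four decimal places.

0.7573

Write σ_i for S''(x_i). With h_i = 1, 2, 1, 3 and divided differences Δ_i = 8, -11/2, 10, -4, the continuity of S' gives the tridiagonal system
  1·σ_0 + 6·σ_1 + 2·σ_2 = 6(Δ_1 - Δ_0) = -81
  2·σ_1 + 6·σ_2 + 1·σ_3 = 6(Δ_2 - Δ_1) = 93
  1·σ_2 + 8·σ_3 + 3·σ_4 = 6(Δ_3 - Δ_2) = -84
Natural end conditions: σ_0 = σ_4 = 0.
Hence σ_0 = 0, σ_1 = -5463/250, σ_2 = 3132/125, σ_3 = -1704/125, σ_4 = 0.
On [4, 7], with S_3(x) = a_3 + b_3·(x - 4) + c_3·(x - 4)² + d_3·(x - 4)³: c_3 = σ_3/2 = -852/125, d_3 = (σ_4 - σ_3)/(6h_3) = 284/375, b_3 = Δ_3 - h_3(2σ_3 + σ_4)/6 = 1204/125.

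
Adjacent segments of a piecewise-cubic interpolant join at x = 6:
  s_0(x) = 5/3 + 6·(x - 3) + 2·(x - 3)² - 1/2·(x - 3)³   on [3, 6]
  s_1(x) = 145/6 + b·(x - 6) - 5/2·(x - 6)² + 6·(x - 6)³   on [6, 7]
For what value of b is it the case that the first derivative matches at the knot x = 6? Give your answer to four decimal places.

s_0'(x) = 6 + 4·(x - 3) - 3/2·(x - 3)², so s_0'(6) = 9/2. On the right, s_1'(6) = b, so b = 9/2.

4.5000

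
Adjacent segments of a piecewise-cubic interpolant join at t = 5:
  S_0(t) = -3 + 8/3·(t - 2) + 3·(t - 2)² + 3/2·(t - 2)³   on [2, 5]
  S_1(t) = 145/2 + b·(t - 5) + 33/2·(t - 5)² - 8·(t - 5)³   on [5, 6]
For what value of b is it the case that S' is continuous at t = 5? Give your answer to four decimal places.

61.1667

S_0'(t) = 8/3 + 6·(t - 2) + 9/2·(t - 2)², so S_0'(5) = 367/6. On the right, S_1'(5) = b, so b = 367/6.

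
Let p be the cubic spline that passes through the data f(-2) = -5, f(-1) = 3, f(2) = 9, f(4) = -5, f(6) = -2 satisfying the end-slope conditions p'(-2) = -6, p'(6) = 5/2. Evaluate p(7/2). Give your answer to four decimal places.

-2.5840

Write σ_i for p''(x_i). With h_i = 1, 3, 2, 2 and divided differences Δ_i = 8, 2, -7, 3/2, the continuity of p' gives the tridiagonal system
  1·σ_0 + 8·σ_1 + 3·σ_2 = 6(Δ_1 - Δ_0) = -36
  3·σ_1 + 10·σ_2 + 2·σ_3 = 6(Δ_2 - Δ_1) = -54
  2·σ_2 + 8·σ_3 + 2·σ_4 = 6(Δ_3 - Δ_2) = 51
Clamped end conditions give two more equations: 2h_0·σ_0 + h_0·σ_1 = 6(Δ_0 - p'(-2)) = 84 and h_3·σ_3 + 2h_3·σ_4 = 6(p'(6) - Δ_3) = 6.
Solving: σ_0 = 741/16, σ_1 = -69/8, σ_2 = -71/16, σ_3 = 65/8, σ_4 = -41/16.
On [2, 4], p(x) = 9 - 27/4·(x - 2) - 71/32·(x - 2)² + 67/64·(x - 2)³.
With (x - 2) = 3/2: p(7/2) = -1323/512.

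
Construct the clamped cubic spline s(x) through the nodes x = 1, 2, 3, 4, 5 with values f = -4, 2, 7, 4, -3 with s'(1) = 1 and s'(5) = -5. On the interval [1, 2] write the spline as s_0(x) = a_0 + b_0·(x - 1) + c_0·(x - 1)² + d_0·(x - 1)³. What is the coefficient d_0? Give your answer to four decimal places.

Put M_i = s'' at the i-th knot. Here h = (1, 1, 1, 1) and Δ = (6, 5, -3, -7), so the interior equations h_(i-1)·M_(i-1) + 2(h_(i-1)+h_i)·M_i + h_i·M_(i+1) = 6(Δ_i − Δ_(i-1)) read
  1·M_0 + 4·M_1 + 1·M_2 = 6(Δ_1 - Δ_0) = -6
  1·M_1 + 4·M_2 + 1·M_3 = 6(Δ_2 - Δ_1) = -48
  1·M_2 + 4·M_3 + 1·M_4 = 6(Δ_3 - Δ_2) = -24
Clamped end conditions give two more equations: 2h_0·M_0 + h_0·M_1 = 6(Δ_0 - s'(1)) = 30 and h_3·M_3 + 2h_3·M_4 = 6(s'(5) - Δ_3) = 12.
Forward elimination and back-substitution give M_0 = 465/28, M_1 = -45/14, M_2 = -39/4, M_3 = -81/14, M_4 = 249/28.
On [1, 2], with s_0(x) = a_0 + b_0·(x - 1) + c_0·(x - 1)² + d_0·(x - 1)³: c_0 = M_0/2 = 465/56, d_0 = (M_1 - M_0)/(6h_0) = -185/56, b_0 = Δ_0 - h_0(2M_0 + M_1)/6 = 1.

-3.3036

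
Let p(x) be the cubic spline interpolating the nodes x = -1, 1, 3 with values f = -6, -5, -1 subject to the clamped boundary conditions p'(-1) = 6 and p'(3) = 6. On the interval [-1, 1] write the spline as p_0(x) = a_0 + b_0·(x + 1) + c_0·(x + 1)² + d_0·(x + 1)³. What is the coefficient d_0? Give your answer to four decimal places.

Write M_i for p''(x_i). With h_i = 2, 2 and divided differences Δ_i = 1/2, 2, the continuity of p' gives the tridiagonal system
  2·M_0 + 8·M_1 + 2·M_2 = 6(Δ_1 - Δ_0) = 9
Clamped end conditions give two more equations: 2h_0·M_0 + h_0·M_1 = 6(Δ_0 - p'(-1)) = -33 and h_1·M_1 + 2h_1·M_2 = 6(p'(3) - Δ_1) = 24.
Solving: M_0 = -75/8, M_1 = 9/4, M_2 = 39/8.
On [-1, 1], with p_0(x) = a_0 + b_0·(x + 1) + c_0·(x + 1)² + d_0·(x + 1)³: c_0 = M_0/2 = -75/16, d_0 = (M_1 - M_0)/(6h_0) = 31/32, b_0 = Δ_0 - h_0(2M_0 + M_1)/6 = 6.

0.9688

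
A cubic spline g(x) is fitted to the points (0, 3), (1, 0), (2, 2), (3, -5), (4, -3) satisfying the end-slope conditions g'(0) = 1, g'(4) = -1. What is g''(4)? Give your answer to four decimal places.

-21.5000

With M_i denoting the second derivative at x_i, h_i = 1, 1, 1, 1, and Δ_i = (y_(i+1) − y_i)/h_i = -3, 2, -7, 2:
  1·M_0 + 4·M_1 + 1·M_2 = 6(Δ_1 - Δ_0) = 30
  1·M_1 + 4·M_2 + 1·M_3 = 6(Δ_2 - Δ_1) = -54
  1·M_2 + 4·M_3 + 1·M_4 = 6(Δ_3 - Δ_2) = 54
Clamped end conditions give two more equations: 2h_0·M_0 + h_0·M_1 = 6(Δ_0 - g'(0)) = -24 and h_3·M_3 + 2h_3·M_4 = 6(g'(4) - Δ_3) = -18.
Hence M_0 = -43/2, M_1 = 19, M_2 = -49/2, M_3 = 25, M_4 = -43/2.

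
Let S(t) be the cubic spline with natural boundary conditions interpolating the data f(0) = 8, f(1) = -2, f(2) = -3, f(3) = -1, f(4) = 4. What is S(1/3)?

Let M_i = S''(x_i). Step sizes h_i = 1, 1, 1, 1; slopes of the chords Δ_i = (y_(i+1) - y_i)/h_i = -10, -1, 2, 5.
  1·M_0 + 4·M_1 + 1·M_2 = 6(Δ_1 - Δ_0) = 54
  1·M_1 + 4·M_2 + 1·M_3 = 6(Δ_2 - Δ_1) = 18
  1·M_2 + 4·M_3 + 1·M_4 = 6(Δ_3 - Δ_2) = 18
Natural end conditions: M_0 = M_4 = 0.
Solving: M_0 = 0, M_1 = 27/2, M_2 = 0, M_3 = 9/2, M_4 = 0.
On [0, 1], S(t) = 8 - 49/4·t + 0·t² + 9/4·t³.
With t = 1/3: S(1/3) = 4.

4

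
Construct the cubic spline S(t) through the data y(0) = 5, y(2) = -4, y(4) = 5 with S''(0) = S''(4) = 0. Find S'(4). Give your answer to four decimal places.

Let m_i = S''(x_i). Step sizes h_i = 2, 2; slopes of the chords Δ_i = (y_(i+1) - y_i)/h_i = -9/2, 9/2.
  2·m_0 + 8·m_1 + 2·m_2 = 6(Δ_1 - Δ_0) = 54
Natural end conditions: m_0 = m_2 = 0.
Hence m_0 = 0, m_1 = 27/4, m_2 = 0.
On [2, 4], S'(t) = b_1 + 2c_1·(t - 2) + 3d_1·(t - 2)² with b_1 = Δ_1 - h_1(2m_1 + m_2)/6 = 0, c_1 = m_1/2 = 27/8, d_1 = (m_2 - m_1)/(6h_1) = -9/16. So S'(4) = 27/4.

6.7500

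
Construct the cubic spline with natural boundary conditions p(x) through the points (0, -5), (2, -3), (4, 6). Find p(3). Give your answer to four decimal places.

0.8438

With m_i denoting the second derivative at x_i, h_i = 2, 2, and Δ_i = (y_(i+1) − y_i)/h_i = 1, 9/2:
  2·m_0 + 8·m_1 + 2·m_2 = 6(Δ_1 - Δ_0) = 21
Natural end conditions: m_0 = m_2 = 0.
Forward elimination and back-substitution give m_0 = 0, m_1 = 21/8, m_2 = 0.
On [2, 4], p(x) = -3 + 11/4·(x - 2) + 21/16·(x - 2)² - 7/32·(x - 2)³.
With (x - 2) = 1: p(3) = 27/32.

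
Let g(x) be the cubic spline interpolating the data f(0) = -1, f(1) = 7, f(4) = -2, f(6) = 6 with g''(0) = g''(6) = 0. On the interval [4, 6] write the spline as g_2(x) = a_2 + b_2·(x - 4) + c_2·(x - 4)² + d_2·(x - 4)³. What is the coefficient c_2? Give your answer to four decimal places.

3.7606

Put M_i = g'' at the i-th knot. Here h = (1, 3, 2) and Δ = (8, -3, 4), so the interior equations h_(i-1)·M_(i-1) + 2(h_(i-1)+h_i)·M_i + h_i·M_(i+1) = 6(Δ_i − Δ_(i-1)) read
  1·M_0 + 8·M_1 + 3·M_2 = 6(Δ_1 - Δ_0) = -66
  3·M_1 + 10·M_2 + 2·M_3 = 6(Δ_2 - Δ_1) = 42
Natural end conditions: M_0 = M_3 = 0.
Hence M_0 = 0, M_1 = -786/71, M_2 = 534/71, M_3 = 0.
On [4, 6], with g_2(x) = a_2 + b_2·(x - 4) + c_2·(x - 4)² + d_2·(x - 4)³: c_2 = M_2/2 = 267/71, d_2 = (M_3 - M_2)/(6h_2) = -89/142, b_2 = Δ_2 - h_2(2M_2 + M_3)/6 = -72/71.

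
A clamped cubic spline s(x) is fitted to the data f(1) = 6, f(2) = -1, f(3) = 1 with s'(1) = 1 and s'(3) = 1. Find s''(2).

27

Put m_i = s'' at the i-th knot. Here h = (1, 1) and Δ = (-7, 2), so the interior equations h_(i-1)·m_(i-1) + 2(h_(i-1)+h_i)·m_i + h_i·m_(i+1) = 6(Δ_i − Δ_(i-1)) read
  1·m_0 + 4·m_1 + 1·m_2 = 6(Δ_1 - Δ_0) = 54
Clamped end conditions give two more equations: 2h_0·m_0 + h_0·m_1 = 6(Δ_0 - s'(1)) = -48 and h_1·m_1 + 2h_1·m_2 = 6(s'(3) - Δ_1) = -6.
Solving the tridiagonal system: m_0 = -75/2, m_1 = 27, m_2 = -33/2.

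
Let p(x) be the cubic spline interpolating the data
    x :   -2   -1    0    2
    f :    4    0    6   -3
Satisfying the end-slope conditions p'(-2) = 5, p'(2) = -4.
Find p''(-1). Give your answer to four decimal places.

30.2727

Write m_i for p''(x_i). With h_i = 1, 1, 2 and divided differences Δ_i = -4, 6, -9/2, the continuity of p' gives the tridiagonal system
  1·m_0 + 4·m_1 + 1·m_2 = 6(Δ_1 - Δ_0) = 60
  1·m_1 + 6·m_2 + 2·m_3 = 6(Δ_2 - Δ_1) = -63
Clamped end conditions give two more equations: 2h_0·m_0 + h_0·m_1 = 6(Δ_0 - p'(-2)) = -54 and h_2·m_2 + 2h_2·m_3 = 6(p'(2) - Δ_2) = 3.
Solving the tridiagonal system: m_0 = -927/22, m_1 = 333/11, m_2 = -417/22, m_3 = 225/22.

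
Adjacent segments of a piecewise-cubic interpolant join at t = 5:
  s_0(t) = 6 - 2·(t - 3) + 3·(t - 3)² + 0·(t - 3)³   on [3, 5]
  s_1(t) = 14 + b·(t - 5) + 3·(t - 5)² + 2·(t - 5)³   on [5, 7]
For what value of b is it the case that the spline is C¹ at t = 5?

10

s_0'(t) = -2 + 6·(t - 3) + 0·(t - 3)², so s_0'(5) = 10. On the right, s_1'(5) = b, so b = 10.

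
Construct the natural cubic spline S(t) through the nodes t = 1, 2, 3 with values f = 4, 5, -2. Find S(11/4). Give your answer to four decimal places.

Let M_i = S''(x_i). Step sizes h_i = 1, 1; slopes of the chords Δ_i = (y_(i+1) - y_i)/h_i = 1, -7.
  1·M_0 + 4·M_1 + 1·M_2 = 6(Δ_1 - Δ_0) = -48
Natural end conditions: M_0 = M_2 = 0.
Solving: M_0 = 0, M_1 = -12, M_2 = 0.
On [2, 3], S(t) = 5 - 3·(t - 2) - 6·(t - 2)² + 2·(t - 2)³.
With (t - 2) = 3/4: S(11/4) = 7/32.

0.2188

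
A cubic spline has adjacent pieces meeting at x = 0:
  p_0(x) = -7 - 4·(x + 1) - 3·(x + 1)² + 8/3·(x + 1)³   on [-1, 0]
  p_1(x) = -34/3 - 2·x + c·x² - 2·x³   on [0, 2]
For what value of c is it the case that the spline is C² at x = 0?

p_0''(x) = -6 + 16·(x + 1), so p_0''(0) = 10. On the right, p_1''(0) = 2c, so c = 5.

5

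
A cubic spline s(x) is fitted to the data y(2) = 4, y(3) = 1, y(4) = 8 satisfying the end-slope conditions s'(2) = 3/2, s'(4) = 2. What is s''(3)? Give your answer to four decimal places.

Let m_i = s''(x_i). Step sizes h_i = 1, 1; slopes of the chords Δ_i = (y_(i+1) - y_i)/h_i = -3, 7.
  1·m_0 + 4·m_1 + 1·m_2 = 6(Δ_1 - Δ_0) = 60
Clamped end conditions give two more equations: 2h_0·m_0 + h_0·m_1 = 6(Δ_0 - s'(2)) = -27 and h_1·m_1 + 2h_1·m_2 = 6(s'(4) - Δ_1) = -30.
Solving: m_0 = -113/4, m_1 = 59/2, m_2 = -119/4.

29.5000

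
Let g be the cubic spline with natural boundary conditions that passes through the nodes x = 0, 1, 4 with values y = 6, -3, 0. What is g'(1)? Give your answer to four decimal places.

With σ_i denoting the second derivative at x_i, h_i = 1, 3, and Δ_i = (y_(i+1) − y_i)/h_i = -9, 1:
  1·σ_0 + 8·σ_1 + 3·σ_2 = 6(Δ_1 - Δ_0) = 60
Natural end conditions: σ_0 = σ_2 = 0.
Hence σ_0 = 0, σ_1 = 15/2, σ_2 = 0.
On [1, 4], g'(x) = b_1 + 2c_1·(x - 1) + 3d_1·(x - 1)² with b_1 = Δ_1 - h_1(2σ_1 + σ_2)/6 = -13/2, c_1 = σ_1/2 = 15/4, d_1 = (σ_2 - σ_1)/(6h_1) = -5/12. So g'(1) = -13/2.

-6.5000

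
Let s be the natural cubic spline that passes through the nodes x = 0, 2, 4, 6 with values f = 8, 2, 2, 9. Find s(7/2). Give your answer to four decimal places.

Write σ_i for s''(x_i). With h_i = 2, 2, 2 and divided differences Δ_i = -3, 0, 7/2, the continuity of s' gives the tridiagonal system
  2·σ_0 + 8·σ_1 + 2·σ_2 = 6(Δ_1 - Δ_0) = 18
  2·σ_1 + 8·σ_2 + 2·σ_3 = 6(Δ_2 - Δ_1) = 21
Natural end conditions: σ_0 = σ_3 = 0.
Solving the tridiagonal system: σ_0 = 0, σ_1 = 17/10, σ_2 = 11/5, σ_3 = 0.
On [2, 4], s(x) = 2 - 28/15·(x - 2) + 17/20·(x - 2)² + 1/24·(x - 2)³.
With (x - 2) = 3/2: s(7/2) = 401/320.

1.2531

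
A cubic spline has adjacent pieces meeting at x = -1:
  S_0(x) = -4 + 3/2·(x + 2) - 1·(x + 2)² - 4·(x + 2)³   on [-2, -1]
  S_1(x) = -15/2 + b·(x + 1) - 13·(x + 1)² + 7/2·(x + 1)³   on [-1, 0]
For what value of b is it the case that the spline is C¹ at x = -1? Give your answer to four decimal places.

-12.5000

S_0'(x) = 3/2 - 2·(x + 2) - 12·(x + 2)², so S_0'(-1) = -25/2. On the right, S_1'(-1) = b, so b = -25/2.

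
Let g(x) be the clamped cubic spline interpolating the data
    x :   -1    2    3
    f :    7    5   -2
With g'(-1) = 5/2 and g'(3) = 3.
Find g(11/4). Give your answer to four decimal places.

-1.7764

Let M_i = g''(x_i). Step sizes h_i = 3, 1; slopes of the chords Δ_i = (y_(i+1) - y_i)/h_i = -2/3, -7.
  3·M_0 + 8·M_1 + 1·M_2 = 6(Δ_1 - Δ_0) = -38
Clamped end conditions give two more equations: 2h_0·M_0 + h_0·M_1 = 6(Δ_0 - g'(-1)) = -19 and h_1·M_1 + 2h_1·M_2 = 6(g'(3) - Δ_1) = 60.
Hence M_0 = 41/24, M_1 = -39/4, M_2 = 279/8.
On [2, 3], g(x) = 5 - 153/16·(x - 2) - 39/8·(x - 2)² + 119/16·(x - 2)³.
With (x - 2) = 3/4: g(11/4) = -1819/1024.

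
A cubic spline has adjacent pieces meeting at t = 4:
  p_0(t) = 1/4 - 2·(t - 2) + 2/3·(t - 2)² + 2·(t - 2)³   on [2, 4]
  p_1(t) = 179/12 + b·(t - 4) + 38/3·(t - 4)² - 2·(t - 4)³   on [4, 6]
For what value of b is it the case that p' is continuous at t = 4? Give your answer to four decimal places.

24.6667

p_0'(t) = -2 + 4/3·(t - 2) + 6·(t - 2)², so p_0'(4) = 74/3. On the right, p_1'(4) = b, so b = 74/3.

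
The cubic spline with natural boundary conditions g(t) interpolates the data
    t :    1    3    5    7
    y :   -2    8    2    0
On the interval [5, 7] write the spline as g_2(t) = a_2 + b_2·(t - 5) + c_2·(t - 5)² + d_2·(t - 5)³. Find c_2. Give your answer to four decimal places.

1.6000

Let M_i = g''(x_i). Step sizes h_i = 2, 2, 2; slopes of the chords Δ_i = (y_(i+1) - y_i)/h_i = 5, -3, -1.
  2·M_0 + 8·M_1 + 2·M_2 = 6(Δ_1 - Δ_0) = -48
  2·M_1 + 8·M_2 + 2·M_3 = 6(Δ_2 - Δ_1) = 12
Natural end conditions: M_0 = M_3 = 0.
Solving: M_0 = 0, M_1 = -34/5, M_2 = 16/5, M_3 = 0.
On [5, 7], with g_2(t) = a_2 + b_2·(t - 5) + c_2·(t - 5)² + d_2·(t - 5)³: c_2 = M_2/2 = 8/5, d_2 = (M_3 - M_2)/(6h_2) = -4/15, b_2 = Δ_2 - h_2(2M_2 + M_3)/6 = -47/15.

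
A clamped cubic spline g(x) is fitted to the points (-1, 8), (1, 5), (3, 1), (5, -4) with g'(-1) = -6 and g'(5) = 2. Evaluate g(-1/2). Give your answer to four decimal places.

5.8594

Let M_i = g''(x_i). Step sizes h_i = 2, 2, 2; slopes of the chords Δ_i = (y_(i+1) - y_i)/h_i = -3/2, -2, -5/2.
  2·M_0 + 8·M_1 + 2·M_2 = 6(Δ_1 - Δ_0) = -3
  2·M_1 + 8·M_2 + 2·M_3 = 6(Δ_2 - Δ_1) = -3
Clamped end conditions give two more equations: 2h_0·M_0 + h_0·M_1 = 6(Δ_0 - g'(-1)) = 27 and h_2·M_2 + 2h_2·M_3 = 6(g'(5) - Δ_2) = 27.
Solving: M_0 = 23/3, M_1 = -11/6, M_2 = -11/6, M_3 = 23/3.
On [-1, 1], g(x) = 8 - 6·(x + 1) + 23/6·(x + 1)² - 19/24·(x + 1)³.
With (x + 1) = 1/2: g(-1/2) = 375/64.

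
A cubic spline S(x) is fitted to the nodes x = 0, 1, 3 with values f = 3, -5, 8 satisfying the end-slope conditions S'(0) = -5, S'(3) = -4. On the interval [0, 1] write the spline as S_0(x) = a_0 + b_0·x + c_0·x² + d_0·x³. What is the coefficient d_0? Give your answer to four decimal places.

8.5833

Write M_i for S''(x_i). With h_i = 1, 2 and divided differences Δ_i = -8, 13/2, the continuity of S' gives the tridiagonal system
  1·M_0 + 6·M_1 + 2·M_2 = 6(Δ_1 - Δ_0) = 87
Clamped end conditions give two more equations: 2h_0·M_0 + h_0·M_1 = 6(Δ_0 - S'(0)) = -18 and h_1·M_1 + 2h_1·M_2 = 6(S'(3) - Δ_1) = -63.
Solving the tridiagonal system: M_0 = -139/6, M_1 = 85/3, M_2 = -359/12.
On [0, 1], with S_0(x) = a_0 + b_0·x + c_0·x² + d_0·x³: c_0 = M_0/2 = -139/12, d_0 = (M_1 - M_0)/(6h_0) = 103/12, b_0 = Δ_0 - h_0(2M_0 + M_1)/6 = -5.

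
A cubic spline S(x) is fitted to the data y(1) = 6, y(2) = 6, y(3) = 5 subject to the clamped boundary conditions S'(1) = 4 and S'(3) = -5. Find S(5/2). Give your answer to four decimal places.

6.0625

Put σ_i = S'' at the i-th knot. Here h = (1, 1) and Δ = (0, -1), so the interior equations h_(i-1)·σ_(i-1) + 2(h_(i-1)+h_i)·σ_i + h_i·σ_(i+1) = 6(Δ_i − Δ_(i-1)) read
  1·σ_0 + 4·σ_1 + 1·σ_2 = 6(Δ_1 - Δ_0) = -6
Clamped end conditions give two more equations: 2h_0·σ_0 + h_0·σ_1 = 6(Δ_0 - S'(1)) = -24 and h_1·σ_1 + 2h_1·σ_2 = 6(S'(3) - Δ_1) = -24.
Hence σ_0 = -15, σ_1 = 6, σ_2 = -15.
On [2, 3], S(x) = 6 - 1/2·(x - 2) + 3·(x - 2)² - 7/2·(x - 2)³.
With (x - 2) = 1/2: S(5/2) = 97/16.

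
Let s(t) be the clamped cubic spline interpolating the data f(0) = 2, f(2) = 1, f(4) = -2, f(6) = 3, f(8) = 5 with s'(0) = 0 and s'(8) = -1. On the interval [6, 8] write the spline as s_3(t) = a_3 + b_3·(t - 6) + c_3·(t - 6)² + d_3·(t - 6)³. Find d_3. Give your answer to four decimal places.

-0.0603

Write M_i for s''(x_i). With h_i = 2, 2, 2, 2 and divided differences Δ_i = -1/2, -3/2, 5/2, 1, the continuity of s' gives the tridiagonal system
  2·M_0 + 8·M_1 + 2·M_2 = 6(Δ_1 - Δ_0) = -6
  2·M_1 + 8·M_2 + 2·M_3 = 6(Δ_2 - Δ_1) = 24
  2·M_2 + 8·M_3 + 2·M_4 = 6(Δ_3 - Δ_2) = -9
Clamped end conditions give two more equations: 2h_0·M_0 + h_0·M_1 = 6(Δ_0 - s'(0)) = -3 and h_3·M_3 + 2h_3·M_4 = 6(s'(8) - Δ_3) = -12.
Solving: M_0 = 13/112, M_1 = -97/56, M_2 = 61/16, M_3 = -85/56, M_4 = -251/112.
On [6, 8], with s_3(t) = a_3 + b_3·(t - 6) + c_3·(t - 6)² + d_3·(t - 6)³: c_3 = M_3/2 = -85/112, d_3 = (M_4 - M_3)/(6h_3) = -27/448, b_3 = Δ_3 - h_3(2M_3 + M_4)/6 = 309/112.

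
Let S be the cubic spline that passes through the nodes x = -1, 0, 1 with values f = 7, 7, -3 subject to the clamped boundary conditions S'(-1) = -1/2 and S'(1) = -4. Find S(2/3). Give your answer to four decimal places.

-0.2870

With σ_i denoting the second derivative at x_i, h_i = 1, 1, and Δ_i = (y_(i+1) − y_i)/h_i = 0, -10:
  1·σ_0 + 4·σ_1 + 1·σ_2 = 6(Δ_1 - Δ_0) = -60
Clamped end conditions give two more equations: 2h_0·σ_0 + h_0·σ_1 = 6(Δ_0 - S'(-1)) = 3 and h_1·σ_1 + 2h_1·σ_2 = 6(S'(1) - Δ_1) = 36.
Solving the tridiagonal system: σ_0 = 59/4, σ_1 = -53/2, σ_2 = 125/4.
On [0, 1], S(x) = 7 - 51/8·x - 53/4·x² + 77/8·x³.
With x = 2/3: S(2/3) = -31/108.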